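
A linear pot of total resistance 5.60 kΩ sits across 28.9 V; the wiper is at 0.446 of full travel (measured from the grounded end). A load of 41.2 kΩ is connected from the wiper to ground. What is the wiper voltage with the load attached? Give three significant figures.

V ≈ 12.5 V

The wiper splits the pot into (1−α)R = 3.102 kΩ above and αR = 2.498 kΩ below.
Lower section ‖ load = 2.355 kΩ.
V_wiper = 28.9 × 2.355/(3.102 + 2.355) = 12.5 V.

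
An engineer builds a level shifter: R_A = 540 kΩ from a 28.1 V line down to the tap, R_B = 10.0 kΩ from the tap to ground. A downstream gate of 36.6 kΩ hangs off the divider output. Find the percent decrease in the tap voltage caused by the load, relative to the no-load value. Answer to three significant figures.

Unloaded V = 28.1 × 10.0/550.0 = 0.5109 V.
Loaded: R_B‖R_L = 7.854 kΩ, giving V = 28.1 × 7.854/547.9 = 0.4028 V.
Drop = (0.5109 − 0.4028) / 0.5109 = 21.2 %.

21.2 %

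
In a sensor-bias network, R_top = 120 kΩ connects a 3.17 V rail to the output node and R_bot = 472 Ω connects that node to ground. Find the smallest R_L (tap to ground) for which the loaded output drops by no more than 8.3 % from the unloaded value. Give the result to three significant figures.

R_L(min) ≈ 5.19 kΩ

Output resistance R_th = R_top‖R_bot = (120000 × 472)/120500 = 470.2 Ω.
The fractional drop is R_th/(R_th + R_L); requiring this ≤ 0.0830 gives R_L ≥ R_th(1/0.0830 − 1) = 470.2 × 11.05 = 5.19 kΩ.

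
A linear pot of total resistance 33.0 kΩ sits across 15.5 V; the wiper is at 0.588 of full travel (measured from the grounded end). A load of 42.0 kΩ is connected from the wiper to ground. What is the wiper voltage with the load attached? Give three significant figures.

The wiper splits the pot into (1−α)R = 13.60 kΩ above and αR = 19.40 kΩ below.
Lower section ‖ load = 13.27 kΩ.
V_wiper = 15.5 × 13.27/(13.60 + 13.27) = 7.66 V.

V ≈ 7.66 V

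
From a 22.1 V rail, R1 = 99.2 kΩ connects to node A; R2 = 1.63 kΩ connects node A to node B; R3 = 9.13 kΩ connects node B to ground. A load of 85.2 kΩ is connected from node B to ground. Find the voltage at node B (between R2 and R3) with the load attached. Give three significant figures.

At node B, R3 is in parallel with the load: R3‖R_L = 8.246 kΩ.
Below node A the resistance is R2 + (R3‖R_L) = 9.876 kΩ, so V_A = 22.1 × 9.876/109.1 = 2.001 V.
Then V_B = V_A × (R3‖R_L)/(R2 + R3‖R_L) = 2.001 × 8.246/9.876 = 1.67 V.

V ≈ 1.67 V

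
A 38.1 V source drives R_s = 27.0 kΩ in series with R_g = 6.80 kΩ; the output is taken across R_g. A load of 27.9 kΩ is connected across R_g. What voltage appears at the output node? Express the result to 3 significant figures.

V_out ≈ 6.42 V

The load sits in parallel with R_g: R_g‖R_L = (6.80 × 27.9) / (6.80 + 27.9) = 5.467 kΩ.
V_out = 38.1 × 5.467 / (27.0 + 5.467) = 38.1 × 5.467/32.47 = 6.42 V.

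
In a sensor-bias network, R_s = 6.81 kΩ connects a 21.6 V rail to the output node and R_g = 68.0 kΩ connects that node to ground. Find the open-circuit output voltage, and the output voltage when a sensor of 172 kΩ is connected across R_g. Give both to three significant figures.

Open-circuit: V = 21.6 × 68.0/(6.81 + 68.0) = 19.6 V.
With the load, R_g becomes R_g‖R_L = 48.73 kΩ, so V = 21.6 × 48.73/55.54 = 19.0 V.

Unloaded: 19.6 V; loaded: 19.0 V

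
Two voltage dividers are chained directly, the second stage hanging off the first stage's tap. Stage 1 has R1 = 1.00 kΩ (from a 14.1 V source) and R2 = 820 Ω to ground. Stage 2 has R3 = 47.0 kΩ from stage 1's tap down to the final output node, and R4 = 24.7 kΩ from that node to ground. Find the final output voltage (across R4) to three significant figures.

V_out ≈ 2.17 V

Stage 2 presents R3+R4 = 71700 Ω as a load on stage 1's tap.
Stage 1's lower leg becomes R2‖(R3+R4) = 810.7 Ω, so V_mid = 14.1 × 810.7/1811 = 6.313 V.
Stage 2 is itself unloaded: V_out = V_mid × R4/(R3+R4) = 6.313 × 24700/71700 = 2.17 V.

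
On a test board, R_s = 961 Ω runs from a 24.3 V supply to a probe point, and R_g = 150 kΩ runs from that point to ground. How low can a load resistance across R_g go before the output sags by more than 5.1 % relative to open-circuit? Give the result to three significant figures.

Output resistance R_th = R_s‖R_g = (961 × 150000)/151000 = 954.9 Ω.
The fractional drop is R_th/(R_th + R_L); requiring this ≤ 0.0510 gives R_L ≥ R_th(1/0.0510 − 1) = 954.9 × 18.61 = 17.8 kΩ.

R_L(min) ≈ 17.8 kΩ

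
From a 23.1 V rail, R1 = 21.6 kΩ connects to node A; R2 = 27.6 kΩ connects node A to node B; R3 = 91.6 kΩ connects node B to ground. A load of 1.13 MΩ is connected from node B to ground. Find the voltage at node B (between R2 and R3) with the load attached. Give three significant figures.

At node B, R3 is in parallel with the load: R3‖R_L = 84.73 kΩ.
Below node A the resistance is R2 + (R3‖R_L) = 112.3 kΩ, so V_A = 23.1 × 112.3/133.9 = 19.37 V.
Then V_B = V_A × (R3‖R_L)/(R2 + R3‖R_L) = 19.37 × 84.73/112.3 = 14.6 V.

V ≈ 14.6 V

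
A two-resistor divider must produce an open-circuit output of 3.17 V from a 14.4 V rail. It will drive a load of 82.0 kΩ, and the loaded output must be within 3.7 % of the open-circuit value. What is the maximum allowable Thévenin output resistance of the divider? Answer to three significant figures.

R_th ≤ 3.15 kΩ

Loading drop = R_th/(R_th + R_L) ≤ 0.0370, so R_th ≤ R_L · ε/(1−ε) = 82.0 kΩ × 0.0370/0.9630 = 3.15 kΩ.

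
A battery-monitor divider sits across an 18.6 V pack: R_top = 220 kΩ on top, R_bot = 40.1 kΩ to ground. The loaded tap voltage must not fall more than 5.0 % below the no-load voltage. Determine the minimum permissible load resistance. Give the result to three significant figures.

R_L(min) ≈ 644 kΩ

Output resistance R_th = R_top‖R_bot = (220 × 40.1)/260.1 = 33.92 kΩ.
The fractional drop is R_th/(R_th + R_L); requiring this ≤ 0.0500 gives R_L ≥ R_th(1/0.0500 − 1) = 33.92 × 19.00 = 644 kΩ.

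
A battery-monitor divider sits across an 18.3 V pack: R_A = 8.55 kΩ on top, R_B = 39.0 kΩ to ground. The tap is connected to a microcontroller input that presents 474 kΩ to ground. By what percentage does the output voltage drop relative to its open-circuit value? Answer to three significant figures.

1.46 %

The divider's output (Thévenin) resistance is R_A‖R_B = 7.013 kΩ.
Fractional drop under load = R_th/(R_th + R_L) = 7.013 / (7.013 + 474) = 0.01458.
So the output falls by 1.46 %.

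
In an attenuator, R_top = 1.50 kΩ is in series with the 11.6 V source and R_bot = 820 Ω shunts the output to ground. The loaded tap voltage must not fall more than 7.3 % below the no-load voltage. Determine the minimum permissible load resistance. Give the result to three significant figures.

Output resistance R_th = R_top‖R_bot = (1500 × 820)/2320 = 530.2 Ω.
The fractional drop is R_th/(R_th + R_L); requiring this ≤ 0.0730 gives R_L ≥ R_th(1/0.0730 − 1) = 530.2 × 12.70 = 6.73 kΩ.

R_L(min) ≈ 6.73 kΩ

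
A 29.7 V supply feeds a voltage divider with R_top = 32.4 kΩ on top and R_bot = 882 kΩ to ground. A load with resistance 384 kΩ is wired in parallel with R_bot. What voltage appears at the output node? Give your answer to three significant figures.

V_out ≈ 26.5 V

The load sits in parallel with R_bot: R_bot‖R_L = (882 × 384) / (882 + 384) = 267.5 kΩ.
V_out = 29.7 × 267.5 / (32.4 + 267.5) = 29.7 × 267.5/299.9 = 26.5 V.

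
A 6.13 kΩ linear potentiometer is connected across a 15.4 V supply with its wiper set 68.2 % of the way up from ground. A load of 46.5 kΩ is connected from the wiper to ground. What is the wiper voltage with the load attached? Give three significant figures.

The wiper splits the pot into (1−α)R = 1.949 kΩ above and αR = 4.181 kΩ below.
Lower section ‖ load = 3.836 kΩ.
V_wiper = 15.4 × 3.836/(1.949 + 3.836) = 10.2 V.

V ≈ 10.2 V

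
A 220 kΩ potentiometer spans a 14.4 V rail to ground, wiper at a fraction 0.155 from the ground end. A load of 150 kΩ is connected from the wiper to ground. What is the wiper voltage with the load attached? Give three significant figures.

V ≈ 1.87 V

The wiper splits the pot into (1−α)R = 185.9 kΩ above and αR = 34.10 kΩ below.
Lower section ‖ load = 27.78 kΩ.
V_wiper = 14.4 × 27.78/(185.9 + 27.78) = 1.87 V.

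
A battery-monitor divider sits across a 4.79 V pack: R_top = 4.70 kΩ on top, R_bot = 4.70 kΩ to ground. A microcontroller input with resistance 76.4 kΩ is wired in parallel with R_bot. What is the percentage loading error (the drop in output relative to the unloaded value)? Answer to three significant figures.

2.98 %

The divider's output (Thévenin) resistance is R_top‖R_bot = 2.350 kΩ.
Fractional drop under load = R_th/(R_th + R_L) = 2.350 / (2.350 + 76.4) = 0.02984.
So the output falls by 2.98 %.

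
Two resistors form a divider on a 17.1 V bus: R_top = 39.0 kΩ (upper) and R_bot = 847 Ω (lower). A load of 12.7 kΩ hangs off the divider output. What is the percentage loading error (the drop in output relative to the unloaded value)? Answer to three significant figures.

The divider's output (Thévenin) resistance is R_top‖R_bot = 829.0 Ω.
Fractional drop under load = R_th/(R_th + R_L) = 829.0 / (829.0 + 12700) = 0.06128.
So the output falls by 6.13 %.

6.13 %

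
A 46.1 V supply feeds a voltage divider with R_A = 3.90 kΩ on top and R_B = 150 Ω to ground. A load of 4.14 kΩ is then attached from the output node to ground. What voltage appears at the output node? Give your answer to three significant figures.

V_out ≈ 1.65 V

The load sits in parallel with R_B: R_B‖R_L = (150 × 4140) / (150 + 4140) = 144.8 Ω.
V_out = 46.1 × 144.8 / (3900 + 144.8) = 46.1 × 144.8/4045 = 1.65 V.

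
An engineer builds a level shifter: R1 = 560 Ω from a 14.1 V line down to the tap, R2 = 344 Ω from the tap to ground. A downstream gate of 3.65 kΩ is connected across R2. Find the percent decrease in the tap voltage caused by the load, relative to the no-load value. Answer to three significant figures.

The divider's output (Thévenin) resistance is R1‖R2 = 213.1 Ω.
Fractional drop under load = R_th/(R_th + R_L) = 213.1 / (213.1 + 3650) = 0.05516.
So the output falls by 5.52 %.

5.52 %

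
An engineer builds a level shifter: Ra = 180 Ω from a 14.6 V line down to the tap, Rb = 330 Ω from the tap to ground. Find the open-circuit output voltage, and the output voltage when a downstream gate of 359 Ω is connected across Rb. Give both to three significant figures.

Unloaded: 9.45 V; loaded: 7.13 V

Open-circuit: V = 14.6 × 330/(180 + 330) = 9.45 V.
With the load, Rb becomes Rb‖R_L = 171.9 Ω, so V = 14.6 × 171.9/351.9 = 7.13 V.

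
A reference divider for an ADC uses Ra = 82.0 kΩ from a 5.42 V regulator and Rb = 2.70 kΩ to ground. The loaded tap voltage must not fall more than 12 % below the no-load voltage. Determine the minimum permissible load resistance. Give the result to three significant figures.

R_L(min) ≈ 19.2 kΩ

Output resistance R_th = Ra‖Rb = (82.0 × 2.70)/84.70 = 2.614 kΩ.
The fractional drop is R_th/(R_th + R_L); requiring this ≤ 0.120 gives R_L ≥ R_th(1/0.120 − 1) = 2.614 × 7.333 = 19.2 kΩ.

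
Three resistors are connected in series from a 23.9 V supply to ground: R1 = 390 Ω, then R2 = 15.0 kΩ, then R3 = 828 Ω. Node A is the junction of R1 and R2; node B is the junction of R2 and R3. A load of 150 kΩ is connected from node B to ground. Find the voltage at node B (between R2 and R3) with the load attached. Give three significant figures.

V ≈ 1.21 V

At node B, R3 is in parallel with the load: R3‖R_L = 823.5 Ω.
Below node A the resistance is R2 + (R3‖R_L) = 15820 Ω, so V_A = 23.9 × 15820/16210 = 23.33 V.
Then V_B = V_A × (R3‖R_L)/(R2 + R3‖R_L) = 23.33 × 823.5/15820 = 1.21 V.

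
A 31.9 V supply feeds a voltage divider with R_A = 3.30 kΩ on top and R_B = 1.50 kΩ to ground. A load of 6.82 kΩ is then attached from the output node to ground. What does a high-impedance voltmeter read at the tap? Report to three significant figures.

V_out ≈ 8.66 V

The load sits in parallel with R_B: R_B‖R_L = (1.50 × 6.82) / (1.50 + 6.82) = 1.230 kΩ.
V_out = 31.9 × 1.230 / (3.30 + 1.230) = 31.9 × 1.230/4.530 = 8.66 V.
(Unloaded it would have been 9.97 V.)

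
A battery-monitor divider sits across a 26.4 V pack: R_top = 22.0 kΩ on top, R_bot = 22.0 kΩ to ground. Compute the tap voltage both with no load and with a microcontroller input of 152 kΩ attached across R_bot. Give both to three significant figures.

Open-circuit: V = 26.4 × 22.0/(22.0 + 22.0) = 13.2 V.
With the load, R_bot becomes R_bot‖R_L = 19.22 kΩ, so V = 26.4 × 19.22/41.22 = 12.3 V.

Unloaded: 13.2 V; loaded: 12.3 V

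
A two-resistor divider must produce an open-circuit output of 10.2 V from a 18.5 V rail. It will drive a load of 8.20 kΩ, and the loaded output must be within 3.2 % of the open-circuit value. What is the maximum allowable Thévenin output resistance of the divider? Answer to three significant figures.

R_th ≤ 271 Ω

Loading drop = R_th/(R_th + R_L) ≤ 0.0320, so R_th ≤ R_L · ε/(1−ε) = 8.20 kΩ × 0.0320/0.9680 = 271 Ω.
(Any R1, R2 with R2/(R1+R2) = 0.551 and R1‖R2 ≤ 271 Ω will meet the spec.)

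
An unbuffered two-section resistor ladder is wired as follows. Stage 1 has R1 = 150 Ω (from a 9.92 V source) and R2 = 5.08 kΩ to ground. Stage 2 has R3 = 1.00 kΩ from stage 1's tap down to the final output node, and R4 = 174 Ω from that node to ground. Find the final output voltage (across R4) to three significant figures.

V_out ≈ 1.27 V

Stage 2 presents R3+R4 = 1174 Ω as a load on stage 1's tap.
Stage 1's lower leg becomes R2‖(R3+R4) = 953.6 Ω, so V_mid = 9.92 × 953.6/1104 = 8.572 V.
Stage 2 is itself unloaded: V_out = V_mid × R4/(R3+R4) = 8.572 × 174/1174 = 1.27 V.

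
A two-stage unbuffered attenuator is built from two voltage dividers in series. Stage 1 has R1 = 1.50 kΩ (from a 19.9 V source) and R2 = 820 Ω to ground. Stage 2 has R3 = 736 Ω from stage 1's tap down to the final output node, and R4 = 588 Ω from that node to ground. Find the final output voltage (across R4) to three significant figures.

V_out ≈ 2.23 V

Stage 2 presents R3+R4 = 1324 Ω as a load on stage 1's tap.
Stage 1's lower leg becomes R2‖(R3+R4) = 506.4 Ω, so V_mid = 19.9 × 506.4/2006 = 5.022 V.
Stage 2 is itself unloaded: V_out = V_mid × R4/(R3+R4) = 5.022 × 588/1324 = 2.23 V.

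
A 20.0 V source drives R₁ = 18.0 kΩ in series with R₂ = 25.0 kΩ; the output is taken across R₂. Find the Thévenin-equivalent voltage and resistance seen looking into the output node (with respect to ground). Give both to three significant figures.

V_th is the open-circuit tap voltage: 20.0 × 25.0/(18.0 + 25.0) = 11.6 V.
With the supply zeroed, R₁ and R₂ appear in parallel from the tap: R_th = R₁‖R₂ = (18.0 × 25.0)/43.00 = 10.5 kΩ.

V_th = 11.6 V, R_th = 10.5 kΩ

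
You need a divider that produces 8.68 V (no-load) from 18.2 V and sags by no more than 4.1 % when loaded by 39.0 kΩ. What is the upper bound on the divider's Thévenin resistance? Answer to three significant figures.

R_th ≤ 1.67 kΩ

Loading drop = R_th/(R_th + R_L) ≤ 0.0410, so R_th ≤ R_L · ε/(1−ε) = 39.0 kΩ × 0.0410/0.9590 = 1.67 kΩ.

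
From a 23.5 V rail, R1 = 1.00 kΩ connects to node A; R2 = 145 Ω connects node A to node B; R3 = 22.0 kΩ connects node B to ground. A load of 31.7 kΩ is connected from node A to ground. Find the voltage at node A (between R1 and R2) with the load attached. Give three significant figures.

Below node A the series string R2+R3 = 22140 Ω sits in parallel with the 31700 Ω load: 13040 Ω.
V_A = 23.5 × 13040/(1000 + 13040) = 21.8 V.

V ≈ 21.8 V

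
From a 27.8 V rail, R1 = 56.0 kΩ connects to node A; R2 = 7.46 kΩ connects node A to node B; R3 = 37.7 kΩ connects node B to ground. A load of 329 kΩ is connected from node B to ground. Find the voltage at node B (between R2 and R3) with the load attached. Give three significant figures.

At node B, R3 is in parallel with the load: R3‖R_L = 33.82 kΩ.
Below node A the resistance is R2 + (R3‖R_L) = 41.28 kΩ, so V_A = 27.8 × 41.28/97.28 = 11.80 V.
Then V_B = V_A × (R3‖R_L)/(R2 + R3‖R_L) = 11.80 × 33.82/41.28 = 9.67 V.

V ≈ 9.67 V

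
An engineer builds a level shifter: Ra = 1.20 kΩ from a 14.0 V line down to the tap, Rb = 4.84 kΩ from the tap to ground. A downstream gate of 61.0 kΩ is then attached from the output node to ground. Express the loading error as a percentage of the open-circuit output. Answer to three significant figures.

The divider's output (Thévenin) resistance is Ra‖Rb = 0.9616 kΩ.
Fractional drop under load = R_th/(R_th + R_L) = 0.9616 / (0.9616 + 61.0) = 0.01552.
So the output falls by 1.55 %.

1.55 %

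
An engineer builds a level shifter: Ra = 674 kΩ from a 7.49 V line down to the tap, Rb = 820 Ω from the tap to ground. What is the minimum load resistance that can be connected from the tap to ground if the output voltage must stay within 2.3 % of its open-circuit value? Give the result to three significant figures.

R_L(min) ≈ 34.8 kΩ

Output resistance R_th = Ra‖Rb = (674000 × 820)/674800 = 819.0 Ω.
The fractional drop is R_th/(R_th + R_L); requiring this ≤ 0.0230 gives R_L ≥ R_th(1/0.0230 − 1) = 819.0 × 42.48 = 34.8 kΩ.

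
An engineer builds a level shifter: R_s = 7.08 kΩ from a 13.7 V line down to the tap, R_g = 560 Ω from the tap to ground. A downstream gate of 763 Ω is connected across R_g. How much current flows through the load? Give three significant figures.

I_L ≈ 0.783 mA

R_g‖R_L = 323.0 Ω; V_out = 13.7 × 323.0/7403 = 0.5977 V.
I_L = V_out / R_L = 0.5977 / 763 Ω = 0.783 mA.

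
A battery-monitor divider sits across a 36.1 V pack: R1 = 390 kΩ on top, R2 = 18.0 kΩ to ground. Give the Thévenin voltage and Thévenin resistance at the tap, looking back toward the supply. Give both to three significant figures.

V_th is the open-circuit tap voltage: 36.1 × 18.0/(390 + 18.0) = 1.59 V.
With the supply zeroed, R1 and R2 appear in parallel from the tap: R_th = R1‖R2 = (390 × 18.0)/408.0 = 17.2 kΩ.

V_th = 1.59 V, R_th = 17.2 kΩ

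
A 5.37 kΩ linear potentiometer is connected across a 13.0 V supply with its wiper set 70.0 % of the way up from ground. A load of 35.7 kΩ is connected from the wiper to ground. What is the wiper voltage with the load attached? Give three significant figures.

V ≈ 8.82 V

The wiper splits the pot into (1−α)R = 1.611 kΩ above and αR = 3.759 kΩ below.
Lower section ‖ load = 3.401 kΩ.
V_wiper = 13.0 × 3.401/(1.611 + 3.401) = 8.82 V.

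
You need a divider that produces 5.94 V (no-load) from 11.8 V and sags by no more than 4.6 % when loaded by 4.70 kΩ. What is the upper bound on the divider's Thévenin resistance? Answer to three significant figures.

Loading drop = R_th/(R_th + R_L) ≤ 0.0460, so R_th ≤ R_L · ε/(1−ε) = 4.70 kΩ × 0.0460/0.9540 = 227 Ω.

R_th ≤ 227 Ω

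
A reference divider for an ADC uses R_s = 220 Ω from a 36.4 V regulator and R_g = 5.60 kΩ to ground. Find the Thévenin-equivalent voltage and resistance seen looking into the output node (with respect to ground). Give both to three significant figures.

V_th is the open-circuit tap voltage: 36.4 × 5600/(220 + 5600) = 35.0 V.
With the supply zeroed, R_s and R_g appear in parallel from the tap: R_th = R_s‖R_g = (220 × 5600)/5820 = 212 Ω.

V_th = 35.0 V, R_th = 212 Ω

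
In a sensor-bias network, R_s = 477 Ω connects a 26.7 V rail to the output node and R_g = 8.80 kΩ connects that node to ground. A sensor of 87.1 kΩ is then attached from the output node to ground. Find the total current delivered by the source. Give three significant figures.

R_g‖R_L = 7992 Ω, so the source sees R_s + R_g‖R_L = 8469 Ω.
I = 26.7 V / 8469 Ω = 3.15 mA.

I ≈ 3.15 mA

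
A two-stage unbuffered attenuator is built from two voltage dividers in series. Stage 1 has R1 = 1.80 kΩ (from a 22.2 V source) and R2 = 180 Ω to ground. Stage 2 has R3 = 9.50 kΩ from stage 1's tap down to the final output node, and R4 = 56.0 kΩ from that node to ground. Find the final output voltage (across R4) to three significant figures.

V_out ≈ 1.72 V

Stage 2 presents R3+R4 = 65500 Ω as a load on stage 1's tap.
Stage 1's lower leg becomes R2‖(R3+R4) = 179.5 Ω, so V_mid = 22.2 × 179.5/1980 = 2.013 V.
Stage 2 is itself unloaded: V_out = V_mid × R4/(R3+R4) = 2.013 × 56000/65500 = 1.72 V.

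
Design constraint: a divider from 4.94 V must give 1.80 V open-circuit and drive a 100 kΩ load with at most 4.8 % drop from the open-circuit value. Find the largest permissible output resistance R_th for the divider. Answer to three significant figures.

R_th ≤ 5.04 kΩ

Loading drop = R_th/(R_th + R_L) ≤ 0.0480, so R_th ≤ R_L · ε/(1−ε) = 100 kΩ × 0.0480/0.9520 = 5.04 kΩ.
(Any R1, R2 with R2/(R1+R2) = 0.364 and R1‖R2 ≤ 5.04 kΩ will meet the spec.)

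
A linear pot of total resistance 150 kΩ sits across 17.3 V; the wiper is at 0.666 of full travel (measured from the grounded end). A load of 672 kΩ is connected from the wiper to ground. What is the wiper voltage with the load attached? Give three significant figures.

The wiper splits the pot into (1−α)R = 50.10 kΩ above and αR = 99.90 kΩ below.
Lower section ‖ load = 86.97 kΩ.
V_wiper = 17.3 × 86.97/(50.10 + 86.97) = 11.0 V.

V ≈ 11.0 V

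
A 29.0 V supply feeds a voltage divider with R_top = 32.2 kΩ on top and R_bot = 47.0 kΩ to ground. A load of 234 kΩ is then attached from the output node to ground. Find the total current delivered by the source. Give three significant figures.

I ≈ 0.407 mA

R_bot‖R_L = 39.14 kΩ, so the source sees R_top + R_bot‖R_L = 71.34 kΩ.
I = 29.0 V / 71.34 kΩ = 0.407 mA.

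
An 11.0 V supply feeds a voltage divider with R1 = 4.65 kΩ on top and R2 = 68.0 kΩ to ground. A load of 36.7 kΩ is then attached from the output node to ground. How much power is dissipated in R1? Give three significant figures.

Total resistance from the source is R1 + (R2‖R_L) = 28.49 kΩ, so I = 11.0/28.49 kΩ = 0.3862 mA.
P = I²·R1 = (0.3862 mA)² × 4.65 kΩ = 0.693 mW.

P ≈ 0.693 mW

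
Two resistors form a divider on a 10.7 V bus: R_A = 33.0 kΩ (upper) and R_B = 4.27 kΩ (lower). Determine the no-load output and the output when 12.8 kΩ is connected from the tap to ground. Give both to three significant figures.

Open-circuit: V = 10.7 × 4.27/(33.0 + 4.27) = 1.23 V.
With the load, R_B becomes R_B‖R_L = 3.202 kΩ, so V = 10.7 × 3.202/36.20 = 0.946 V.

Unloaded: 1.23 V; loaded: 0.946 V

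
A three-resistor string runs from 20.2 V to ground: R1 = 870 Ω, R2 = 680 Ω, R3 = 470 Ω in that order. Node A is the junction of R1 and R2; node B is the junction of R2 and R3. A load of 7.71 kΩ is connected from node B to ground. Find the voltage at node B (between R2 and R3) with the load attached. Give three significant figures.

V ≈ 4.49 V

At node B, R3 is in parallel with the load: R3‖R_L = 443.0 Ω.
Below node A the resistance is R2 + (R3‖R_L) = 1123 Ω, so V_A = 20.2 × 1123/1993 = 11.38 V.
Then V_B = V_A × (R3‖R_L)/(R2 + R3‖R_L) = 11.38 × 443.0/1123 = 4.49 V.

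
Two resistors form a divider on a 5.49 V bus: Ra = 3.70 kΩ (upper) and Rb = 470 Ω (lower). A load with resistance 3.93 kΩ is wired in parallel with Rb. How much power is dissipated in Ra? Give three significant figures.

P ≈ 6.57 mW

Total resistance from the source is Ra + (Rb‖R_L) = 4120 Ω, so I = 5.49/4120 Ω = 1.333 mA.
P = I²·Ra = (1.333 mA)² × 3.70 kΩ = 6.57 mW.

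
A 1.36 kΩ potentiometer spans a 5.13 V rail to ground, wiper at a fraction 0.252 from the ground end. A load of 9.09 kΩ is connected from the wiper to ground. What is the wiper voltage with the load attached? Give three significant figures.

The wiper splits the pot into (1−α)R = 1017 Ω above and αR = 342.7 Ω below.
Lower section ‖ load = 330.3 Ω.
V_wiper = 5.13 × 330.3/(1017 + 330.3) = 1.26 V.

V ≈ 1.26 V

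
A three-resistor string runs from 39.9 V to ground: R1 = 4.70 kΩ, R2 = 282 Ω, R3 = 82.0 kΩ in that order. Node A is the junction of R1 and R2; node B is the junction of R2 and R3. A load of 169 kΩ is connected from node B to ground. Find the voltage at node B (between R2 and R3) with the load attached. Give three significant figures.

At node B, R3 is in parallel with the load: R3‖R_L = 55210 Ω.
Below node A the resistance is R2 + (R3‖R_L) = 55490 Ω, so V_A = 39.9 × 55490/60190 = 36.78 V.
Then V_B = V_A × (R3‖R_L)/(R2 + R3‖R_L) = 36.78 × 55210/55490 = 36.6 V.

V ≈ 36.6 V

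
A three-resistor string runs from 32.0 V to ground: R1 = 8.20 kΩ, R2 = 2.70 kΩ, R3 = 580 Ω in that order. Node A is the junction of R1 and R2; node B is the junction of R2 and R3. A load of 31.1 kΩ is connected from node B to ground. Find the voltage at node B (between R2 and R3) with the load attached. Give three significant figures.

V ≈ 1.59 V

At node B, R3 is in parallel with the load: R3‖R_L = 569.4 Ω.
Below node A the resistance is R2 + (R3‖R_L) = 3269 Ω, so V_A = 32.0 × 3269/11470 = 9.122 V.
Then V_B = V_A × (R3‖R_L)/(R2 + R3‖R_L) = 9.122 × 569.4/3269 = 1.59 V.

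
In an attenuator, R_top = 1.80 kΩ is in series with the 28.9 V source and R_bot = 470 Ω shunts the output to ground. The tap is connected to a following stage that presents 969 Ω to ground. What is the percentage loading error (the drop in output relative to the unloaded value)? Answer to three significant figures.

27.8 %

The divider's output (Thévenin) resistance is R_top‖R_bot = 372.7 Ω.
Fractional drop under load = R_th/(R_th + R_L) = 372.7 / (372.7 + 969) = 0.2778.
So the output falls by 27.8 %.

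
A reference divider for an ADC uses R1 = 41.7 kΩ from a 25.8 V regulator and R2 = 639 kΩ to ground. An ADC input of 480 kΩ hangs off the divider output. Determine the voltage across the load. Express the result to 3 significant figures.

V_out ≈ 22.4 V

The load sits in parallel with R2: R2‖R_L = (639 × 480) / (639 + 480) = 274.1 kΩ.
V_out = 25.8 × 274.1 / (41.7 + 274.1) = 25.8 × 274.1/315.8 = 22.4 V.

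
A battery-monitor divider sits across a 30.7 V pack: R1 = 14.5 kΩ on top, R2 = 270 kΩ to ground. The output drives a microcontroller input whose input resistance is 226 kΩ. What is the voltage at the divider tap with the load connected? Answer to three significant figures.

The load sits in parallel with R2: R2‖R_L = (270 × 226) / (270 + 226) = 123.0 kΩ.
V_out = 30.7 × 123.0 / (14.5 + 123.0) = 30.7 × 123.0/137.5 = 27.5 V.

V_out ≈ 27.5 V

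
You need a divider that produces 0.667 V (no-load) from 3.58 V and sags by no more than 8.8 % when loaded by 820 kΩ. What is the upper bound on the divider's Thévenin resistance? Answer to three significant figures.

Loading drop = R_th/(R_th + R_L) ≤ 0.0880, so R_th ≤ R_L · ε/(1−ε) = 820 kΩ × 0.0880/0.9120 = 79.1 kΩ.

R_th ≤ 79.1 kΩ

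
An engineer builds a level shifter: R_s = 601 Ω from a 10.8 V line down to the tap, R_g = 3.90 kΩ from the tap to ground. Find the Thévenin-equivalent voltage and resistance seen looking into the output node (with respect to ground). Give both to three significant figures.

V_th is the open-circuit tap voltage: 10.8 × 3900/(601 + 3900) = 9.36 V.
With the supply zeroed, R_s and R_g appear in parallel from the tap: R_th = R_s‖R_g = (601 × 3900)/4501 = 521 Ω.

V_th = 9.36 V, R_th = 521 Ω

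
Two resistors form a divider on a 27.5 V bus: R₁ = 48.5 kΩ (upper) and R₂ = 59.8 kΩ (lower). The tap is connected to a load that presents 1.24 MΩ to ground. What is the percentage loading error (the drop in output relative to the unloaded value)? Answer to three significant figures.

The divider's output (Thévenin) resistance is R₁‖R₂ = 26.78 kΩ.
Fractional drop under load = R_th/(R_th + R_L) = 26.78 / (26.78 + 1240) = 0.02114.
So the output falls by 2.11 %.

2.11 %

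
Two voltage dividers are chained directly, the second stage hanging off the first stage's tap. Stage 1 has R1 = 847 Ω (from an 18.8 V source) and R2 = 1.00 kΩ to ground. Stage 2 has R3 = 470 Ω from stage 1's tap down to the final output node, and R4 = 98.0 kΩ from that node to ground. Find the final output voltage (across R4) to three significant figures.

V_out ≈ 10.1 V

Stage 2 presents R3+R4 = 98470 Ω as a load on stage 1's tap.
Stage 1's lower leg becomes R2‖(R3+R4) = 989.9 Ω, so V_mid = 18.8 × 989.9/1837 = 10.13 V.
Stage 2 is itself unloaded: V_out = V_mid × R4/(R3+R4) = 10.13 × 98000/98470 = 10.1 V.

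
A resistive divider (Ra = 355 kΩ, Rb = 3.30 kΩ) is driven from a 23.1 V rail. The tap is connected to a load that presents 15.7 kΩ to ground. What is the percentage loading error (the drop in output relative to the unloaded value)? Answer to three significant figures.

The divider's output (Thévenin) resistance is Ra‖Rb = 3.270 kΩ.
Fractional drop under load = R_th/(R_th + R_L) = 3.270 / (3.270 + 15.7) = 0.1724.
So the output falls by 17.2 %.

17.2 %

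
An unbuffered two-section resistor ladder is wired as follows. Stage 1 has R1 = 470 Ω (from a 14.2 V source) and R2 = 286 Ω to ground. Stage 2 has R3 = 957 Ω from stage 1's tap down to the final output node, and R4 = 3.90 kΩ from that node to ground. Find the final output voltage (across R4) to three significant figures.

V_out ≈ 4.16 V

Stage 2 presents R3+R4 = 4857 Ω as a load on stage 1's tap.
Stage 1's lower leg becomes R2‖(R3+R4) = 270.1 Ω, so V_mid = 14.2 × 270.1/740.1 = 5.182 V.
Stage 2 is itself unloaded: V_out = V_mid × R4/(R3+R4) = 5.182 × 3900/4857 = 4.16 V.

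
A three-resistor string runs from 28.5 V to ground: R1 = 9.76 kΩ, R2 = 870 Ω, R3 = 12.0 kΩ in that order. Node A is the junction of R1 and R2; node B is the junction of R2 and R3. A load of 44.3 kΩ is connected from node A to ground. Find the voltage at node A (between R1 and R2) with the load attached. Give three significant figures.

Below node A the series string R2+R3 = 12870 Ω sits in parallel with the 44300 Ω load: 9973 Ω.
V_A = 28.5 × 9973/(9760 + 9973) = 14.4 V.

V ≈ 14.4 V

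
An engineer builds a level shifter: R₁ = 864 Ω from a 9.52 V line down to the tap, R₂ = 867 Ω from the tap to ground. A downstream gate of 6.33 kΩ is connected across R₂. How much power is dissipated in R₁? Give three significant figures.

Total resistance from the source is R₁ + (R₂‖R_L) = 1627 Ω, so I = 9.52/1627 Ω = 5.853 mA.
P = I²·R₁ = (5.853 mA)² × 864 Ω = 29.6 mW.

P ≈ 29.6 mW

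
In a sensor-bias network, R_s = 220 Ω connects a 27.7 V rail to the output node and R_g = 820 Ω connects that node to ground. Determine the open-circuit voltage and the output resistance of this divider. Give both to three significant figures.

V_th = 21.8 V, R_th = 173 Ω

V_th is the open-circuit tap voltage: 27.7 × 820/(220 + 820) = 21.8 V.
With the supply zeroed, R_s and R_g appear in parallel from the tap: R_th = R_s‖R_g = (220 × 820)/1040 = 173 Ω.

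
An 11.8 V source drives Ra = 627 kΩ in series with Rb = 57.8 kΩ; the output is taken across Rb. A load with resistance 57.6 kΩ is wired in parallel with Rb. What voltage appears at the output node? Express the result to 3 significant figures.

The load sits in parallel with Rb: Rb‖R_L = (57.8 × 57.6) / (57.8 + 57.6) = 28.85 kΩ.
V_out = 11.8 × 28.85 / (627 + 28.85) = 11.8 × 28.85/655.8 = 0.519 V.

V_out ≈ 0.519 V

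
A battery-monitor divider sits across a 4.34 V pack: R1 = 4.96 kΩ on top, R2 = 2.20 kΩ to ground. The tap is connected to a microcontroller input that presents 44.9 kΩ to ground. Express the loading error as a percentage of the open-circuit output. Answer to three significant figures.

3.28 %

The divider's output (Thévenin) resistance is R1‖R2 = 1.524 kΩ.
Fractional drop under load = R_th/(R_th + R_L) = 1.524 / (1.524 + 44.9) = 0.03283.
So the output falls by 3.28 %.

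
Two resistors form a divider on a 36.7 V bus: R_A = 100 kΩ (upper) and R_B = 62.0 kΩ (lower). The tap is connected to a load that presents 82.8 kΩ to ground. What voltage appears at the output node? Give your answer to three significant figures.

V_out ≈ 9.61 V

The load sits in parallel with R_B: R_B‖R_L = (62.0 × 82.8) / (62.0 + 82.8) = 35.45 kΩ.
V_out = 36.7 × 35.45 / (100 + 35.45) = 36.7 × 35.45/135.5 = 9.61 V.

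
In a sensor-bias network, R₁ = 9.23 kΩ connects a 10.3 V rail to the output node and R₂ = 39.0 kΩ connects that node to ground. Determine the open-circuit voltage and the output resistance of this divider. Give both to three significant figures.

V_th is the open-circuit tap voltage: 10.3 × 39.0/(9.23 + 39.0) = 8.33 V.
With the supply zeroed, R₁ and R₂ appear in parallel from the tap: R_th = R₁‖R₂ = (9.23 × 39.0)/48.23 = 7.46 kΩ.

V_th = 8.33 V, R_th = 7.46 kΩ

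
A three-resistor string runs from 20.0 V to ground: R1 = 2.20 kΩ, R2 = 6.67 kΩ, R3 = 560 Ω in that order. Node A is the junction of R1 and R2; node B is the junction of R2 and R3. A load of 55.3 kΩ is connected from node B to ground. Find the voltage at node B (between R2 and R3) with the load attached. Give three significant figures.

At node B, R3 is in parallel with the load: R3‖R_L = 554.4 Ω.
Below node A the resistance is R2 + (R3‖R_L) = 7224 Ω, so V_A = 20.0 × 7224/9424 = 15.33 V.
Then V_B = V_A × (R3‖R_L)/(R2 + R3‖R_L) = 15.33 × 554.4/7224 = 1.18 V.

V ≈ 1.18 V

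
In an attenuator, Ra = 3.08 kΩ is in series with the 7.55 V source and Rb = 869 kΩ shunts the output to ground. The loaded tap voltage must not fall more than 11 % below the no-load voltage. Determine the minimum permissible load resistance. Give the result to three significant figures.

R_L(min) ≈ 24.8 kΩ

Output resistance R_th = Ra‖Rb = (3.08 × 869)/872.1 = 3.069 kΩ.
The fractional drop is R_th/(R_th + R_L); requiring this ≤ 0.110 gives R_L ≥ R_th(1/0.110 − 1) = 3.069 × 8.091 = 24.8 kΩ.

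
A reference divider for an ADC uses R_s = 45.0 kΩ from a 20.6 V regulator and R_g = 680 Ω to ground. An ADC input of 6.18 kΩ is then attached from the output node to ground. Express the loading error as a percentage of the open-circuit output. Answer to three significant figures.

The divider's output (Thévenin) resistance is R_s‖R_g = 669.9 Ω.
Fractional drop under load = R_th/(R_th + R_L) = 669.9 / (669.9 + 6180) = 0.09779.
So the output falls by 9.78 %.

9.78 %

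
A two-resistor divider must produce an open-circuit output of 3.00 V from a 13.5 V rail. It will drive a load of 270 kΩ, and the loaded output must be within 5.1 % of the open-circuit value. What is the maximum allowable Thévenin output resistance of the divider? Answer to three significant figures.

R_th ≤ 14.5 kΩ

Loading drop = R_th/(R_th + R_L) ≤ 0.0510, so R_th ≤ R_L · ε/(1−ε) = 270 kΩ × 0.0510/0.9490 = 14.5 kΩ.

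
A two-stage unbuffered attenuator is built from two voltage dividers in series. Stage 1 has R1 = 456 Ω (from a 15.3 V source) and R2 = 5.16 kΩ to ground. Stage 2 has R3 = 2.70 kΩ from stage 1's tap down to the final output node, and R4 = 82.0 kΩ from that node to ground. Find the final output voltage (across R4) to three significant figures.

V_out ≈ 13.5 V

Stage 2 presents R3+R4 = 84700 Ω as a load on stage 1's tap.
Stage 1's lower leg becomes R2‖(R3+R4) = 4864 Ω, so V_mid = 15.3 × 4864/5320 = 13.99 V.
Stage 2 is itself unloaded: V_out = V_mid × R4/(R3+R4) = 13.99 × 82000/84700 = 13.5 V.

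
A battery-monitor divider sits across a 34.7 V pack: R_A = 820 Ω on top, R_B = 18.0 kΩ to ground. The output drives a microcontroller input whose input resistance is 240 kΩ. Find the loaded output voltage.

V_out ≈ 33.1 V

The load sits in parallel with R_B: R_B‖R_L = (18000 × 240000) / (18000 + 240000) = 16740 Ω.
V_out = 34.7 × 16740 / (820 + 16740) = 34.7 × 16740/17560 = 33.1 V.
(Unloaded it would have been 33.2 V.)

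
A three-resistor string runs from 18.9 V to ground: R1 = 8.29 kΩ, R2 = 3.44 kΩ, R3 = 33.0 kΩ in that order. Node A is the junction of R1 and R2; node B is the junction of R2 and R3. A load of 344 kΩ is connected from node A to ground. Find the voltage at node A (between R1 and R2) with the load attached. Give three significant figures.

V ≈ 15.1 V

Below node A the series string R2+R3 = 36.44 kΩ sits in parallel with the 344 kΩ load: 32.95 kΩ.
V_A = 18.9 × 32.95/(8.29 + 32.95) = 15.1 V.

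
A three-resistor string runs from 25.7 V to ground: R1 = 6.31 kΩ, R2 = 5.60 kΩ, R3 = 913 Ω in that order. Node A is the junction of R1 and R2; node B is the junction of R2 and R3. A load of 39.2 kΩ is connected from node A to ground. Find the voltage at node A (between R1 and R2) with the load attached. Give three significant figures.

V ≈ 12.1 V

Below node A the series string R2+R3 = 6513 Ω sits in parallel with the 39200 Ω load: 5585 Ω.
V_A = 25.7 × 5585/(6310 + 5585) = 12.1 V.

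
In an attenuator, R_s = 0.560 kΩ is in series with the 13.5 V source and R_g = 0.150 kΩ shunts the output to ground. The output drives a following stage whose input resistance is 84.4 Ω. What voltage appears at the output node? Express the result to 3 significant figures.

The load sits in parallel with R_g: R_g‖R_L = (150 × 84.4) / (150 + 84.4) = 54.01 Ω.
V_out = 13.5 × 54.01 / (560 + 54.01) = 13.5 × 54.01/614.0 = 1.19 V.

V_out ≈ 1.19 V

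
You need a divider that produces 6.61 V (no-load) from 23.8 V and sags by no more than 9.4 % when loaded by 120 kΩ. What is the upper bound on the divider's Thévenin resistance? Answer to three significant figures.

R_th ≤ 12.5 kΩ

Loading drop = R_th/(R_th + R_L) ≤ 0.0940, so R_th ≤ R_L · ε/(1−ε) = 120 kΩ × 0.0940/0.9060 = 12.5 kΩ.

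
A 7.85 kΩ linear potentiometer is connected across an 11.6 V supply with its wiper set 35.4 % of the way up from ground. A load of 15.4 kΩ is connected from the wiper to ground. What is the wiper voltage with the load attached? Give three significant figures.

The wiper splits the pot into (1−α)R = 5.071 kΩ above and αR = 2.779 kΩ below.
Lower section ‖ load = 2.354 kΩ.
V_wiper = 11.6 × 2.354/(5.071 + 2.354) = 3.68 V.

V ≈ 3.68 V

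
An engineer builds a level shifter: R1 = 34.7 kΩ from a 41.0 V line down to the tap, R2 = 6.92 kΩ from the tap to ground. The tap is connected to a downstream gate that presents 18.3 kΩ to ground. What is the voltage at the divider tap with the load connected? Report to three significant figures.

The load sits in parallel with R2: R2‖R_L = (6.92 × 18.3) / (6.92 + 18.3) = 5.021 kΩ.
V_out = 41.0 × 5.021 / (34.7 + 5.021) = 41.0 × 5.021/39.72 = 5.18 V.

V_out ≈ 5.18 V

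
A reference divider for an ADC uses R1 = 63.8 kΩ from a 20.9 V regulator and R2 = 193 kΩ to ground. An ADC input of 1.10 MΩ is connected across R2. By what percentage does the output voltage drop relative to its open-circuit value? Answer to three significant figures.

The divider's output (Thévenin) resistance is R1‖R2 = 47.95 kΩ.
Fractional drop under load = R_th/(R_th + R_L) = 47.95 / (47.95 + 1100) = 0.04177.
So the output falls by 4.18 %.

4.18 %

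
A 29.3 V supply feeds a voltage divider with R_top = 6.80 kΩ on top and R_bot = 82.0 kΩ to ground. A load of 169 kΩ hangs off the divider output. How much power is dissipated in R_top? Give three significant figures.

Total resistance from the source is R_top + (R_bot‖R_L) = 62.01 kΩ, so I = 29.3/62.01 kΩ = 0.4725 mA.
P = I²·R_top = (0.4725 mA)² × 6.80 kΩ = 1.52 mW.

P ≈ 1.52 mW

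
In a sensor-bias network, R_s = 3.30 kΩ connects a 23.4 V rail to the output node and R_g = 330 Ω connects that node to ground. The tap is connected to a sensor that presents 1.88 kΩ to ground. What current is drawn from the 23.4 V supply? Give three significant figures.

R_g‖R_L = 280.7 Ω, so the source sees R_s + R_g‖R_L = 3581 Ω.
I = 23.4 V / 3581 Ω = 6.53 mA.

I ≈ 6.53 mA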